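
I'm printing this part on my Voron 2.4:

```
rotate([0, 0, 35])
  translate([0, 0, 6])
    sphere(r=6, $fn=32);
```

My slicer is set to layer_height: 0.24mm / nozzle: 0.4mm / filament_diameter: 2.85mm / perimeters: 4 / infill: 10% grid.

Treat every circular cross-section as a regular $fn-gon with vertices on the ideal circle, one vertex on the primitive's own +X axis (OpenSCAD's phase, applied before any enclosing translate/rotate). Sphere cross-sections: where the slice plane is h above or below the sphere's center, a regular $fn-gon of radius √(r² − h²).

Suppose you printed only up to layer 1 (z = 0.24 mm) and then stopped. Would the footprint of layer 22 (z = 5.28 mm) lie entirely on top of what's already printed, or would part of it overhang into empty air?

Compare the two slices. At z = 0.24: the sphere: section is a regular 32-gon, circumradius = √(r²−h²) = √(6²−5.76²) = 1.680 (area = (32/2)·1.680²·sin(360°/32) = 8.81 mm²); (rotated 35° about Z; rotation is an isometry so areas/perimeters/island counts are preserved). At z = 5.28: the sphere: section is a regular 32-gon, circumradius = √(r²−h²) = √(6²−0.72²) = 5.957 (area = (32/2)·5.957²·sin(360°/32) = 110.75 mm²); (rotated 35° about Z; rotation is an isometry so areas/perimeters/island counts are preserved). Checking containment: at z = 5.28 the cross-section extends beyond the z = 0.24 cross-section by about 101.94 mm².

part overhangs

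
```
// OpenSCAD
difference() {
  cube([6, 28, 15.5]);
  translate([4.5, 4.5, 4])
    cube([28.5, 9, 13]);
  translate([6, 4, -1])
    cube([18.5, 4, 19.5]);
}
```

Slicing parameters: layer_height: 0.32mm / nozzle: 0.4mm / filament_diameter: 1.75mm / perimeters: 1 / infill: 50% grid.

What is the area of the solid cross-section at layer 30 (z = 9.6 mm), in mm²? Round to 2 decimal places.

154.50 mm²

At z = 9.6 mm: the cube is present — its section is the full 6×28 rectangle (area 168.00 mm²); the cube at (4.5, 4.5) is present — its section is the full 28.5×9 rectangle (area 256.50 mm²); the 18.5×4 cube at (6, 4) contributes its full rectangle (area 74.00 mm²); After the difference (first − rest): starting from the 6×28 cube (168.00 mm²), the 28.5×9 cube at (4.5, 4.5) partially overlaps it — only the 13.50 mm² overlap (of its 256.50 mm²) is removed, clipping the outline; the 18.5×4 cube at (6, 4) misses the remaining region (no effect) — area = 154.50 mm². Overall, the cross-section is a single solid region. Net area = 154.50 mm².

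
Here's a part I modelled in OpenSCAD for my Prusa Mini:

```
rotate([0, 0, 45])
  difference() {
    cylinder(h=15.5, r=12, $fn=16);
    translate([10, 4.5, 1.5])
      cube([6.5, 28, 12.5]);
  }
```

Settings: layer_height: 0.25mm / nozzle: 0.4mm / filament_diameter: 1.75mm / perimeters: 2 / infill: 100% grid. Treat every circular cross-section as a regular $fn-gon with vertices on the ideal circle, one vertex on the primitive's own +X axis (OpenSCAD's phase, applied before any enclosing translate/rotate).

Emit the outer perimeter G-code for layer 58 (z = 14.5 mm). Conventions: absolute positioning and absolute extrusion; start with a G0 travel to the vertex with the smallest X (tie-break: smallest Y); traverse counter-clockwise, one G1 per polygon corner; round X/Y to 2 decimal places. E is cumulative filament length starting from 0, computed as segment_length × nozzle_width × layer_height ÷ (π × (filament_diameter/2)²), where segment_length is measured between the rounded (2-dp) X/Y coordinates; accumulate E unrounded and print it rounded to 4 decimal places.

G0 X-12.00 Y0.00 Z14.50
G1 X-11.09 Y-4.59 E0.1945
G1 X-8.49 Y-8.49 E0.3894
G1 X-4.59 Y-11.09 E0.5843
G1 X0.00 Y-12.00 E0.7788
G1 X4.59 Y-11.09 E0.9734
G1 X8.49 Y-8.49 E1.1682
G1 X11.09 Y-4.59 E1.3631
G1 X12.00 Y0.00 E1.5577
G1 X11.09 Y4.59 E1.7522
G1 X8.49 Y8.49 E1.9471
G1 X4.59 Y11.09 E2.1420
G1 X0.00 Y12.00 E2.3365
G1 X-4.59 Y11.09 E2.5310
G1 X-8.49 Y8.49 E2.7259
G1 X-11.09 Y4.59 E2.9208
G1 X-12.00 Y0.00 E3.1153

At z = 14.5 mm: the cylinder: section is a regular 16-gon, circumradius r=12; the cube at (10, 4.5) is not intersected at this z (z outside [1.5, 14]); After the difference (first − rest): none of the subtracted shapes is present at this height, so the r=12 cylinder is unchanged — 1 connected region; (rotated 45° about Z; rotation is an isometry so areas/perimeters/island counts are preserved). The outline is a single polygon with 16 vertices. Extrusion per mm of travel: 0.4 × 0.25 / (π × 0.875²) = 0.041575. Accumulating E over each segment gives final E = 3.1153.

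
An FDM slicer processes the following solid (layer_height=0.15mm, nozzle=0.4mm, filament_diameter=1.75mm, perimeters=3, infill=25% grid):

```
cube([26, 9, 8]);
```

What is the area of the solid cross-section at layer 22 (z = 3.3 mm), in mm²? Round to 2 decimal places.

At z = 3.3 mm: the cube (footprint 26×9) is included at this height (area 234.00 mm²). Overall, the cross-section is a single solid region. Net area = 234.00 mm².

234.00 mm²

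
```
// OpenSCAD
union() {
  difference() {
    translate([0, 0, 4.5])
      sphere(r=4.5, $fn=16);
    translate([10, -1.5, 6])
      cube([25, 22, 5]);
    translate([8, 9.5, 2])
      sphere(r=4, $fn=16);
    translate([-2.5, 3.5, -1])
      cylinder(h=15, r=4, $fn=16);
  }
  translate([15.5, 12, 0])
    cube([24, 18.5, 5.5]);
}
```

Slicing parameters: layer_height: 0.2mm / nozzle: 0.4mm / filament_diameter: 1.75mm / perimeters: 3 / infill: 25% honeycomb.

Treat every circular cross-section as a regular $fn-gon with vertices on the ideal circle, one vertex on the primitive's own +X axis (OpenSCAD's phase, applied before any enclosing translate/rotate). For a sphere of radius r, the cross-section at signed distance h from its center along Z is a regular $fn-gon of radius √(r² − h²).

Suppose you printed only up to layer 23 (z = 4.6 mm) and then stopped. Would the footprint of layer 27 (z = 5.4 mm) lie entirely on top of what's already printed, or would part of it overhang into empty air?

entirely on top

Compare the two slices. At z = 4.6: the r=4.5 sphere contributes a regular 16-gon of circumradius √(4.5²−0.1²) = 4.499 (area = (16/2)·4.499²·sin(360°/16) = 61.96 mm²); the cube at (10, -1.5) is absent (z outside [6, 11]); the r=4 sphere at (8, 9.5) contributes a regular 16-gon of circumradius √(4²−2.6²) = 3.040 (area = (16/2)·3.040²·sin(360°/16) = 28.29 mm²); the r=4 cylinder at (-2.5, 3.5) contributes a regular 16-gon of circumradius 4 (area = (16/2)·4.000²·sin(360°/16) = 48.98 mm²); After the difference (first − rest): starting from the r=4.5 sphere (61.96 mm²), the r=4 sphere at (8, 9.5) misses the remaining region (no effect); the r=4 cylinder at (-2.5, 3.5) partially overlaps it — only the 20.76 mm² overlap (of its 48.98 mm²) is removed, clipping the outline — area = 41.20 mm²; the cube at (15.5, 12) (footprint 24×18.5) is included at this height (area 444.00 mm²); Combining (union): the 2 present regions are separate (no shared area or edge), so areas and boundary lengths simply add and each stays a separate island — area = 485.20 mm². At z = 5.4: the r=4.5 sphere slices to a regular 16-gon of circumradius 4.409 (√(r²−h²) with h=0.9 from center) (area = (16/2)·4.409²·sin(360°/16) = 59.51 mm²); the cube at (10, -1.5) is not intersected at this z (z outside [6, 11]); the sphere at (8, 9.5): section is a regular 16-gon, circumradius = √(r²−h²) = √(4²−3.4²) = 2.107 (area = (16/2)·2.107²·sin(360°/16) = 13.59 mm²); the r=4 cylinder at (-2.5, 3.5) contributes a regular 16-gon of circumradius 4 (area = (16/2)·4.000²·sin(360°/16) = 48.98 mm²); After the difference (first − rest): starting from the r=4.5 sphere (59.51 mm²), the r=4 sphere at (8, 9.5) misses the remaining region (no effect); the r=4 cylinder at (-2.5, 3.5) partially overlaps it — only the 20.03 mm² overlap (of its 48.98 mm²) is removed, clipping the outline — area = 39.48 mm²; the 24×18.5 cube at (15.5, 12) contributes its full rectangle (area 444.00 mm²); Combining (union): the 2 present regions are separate (no shared area or edge), so areas and boundary lengths simply add and each stays a separate island — area = 483.48 mm². Checking containment: the cross-section at z = 5.4 is a subset of the cross-section at z = 4.6.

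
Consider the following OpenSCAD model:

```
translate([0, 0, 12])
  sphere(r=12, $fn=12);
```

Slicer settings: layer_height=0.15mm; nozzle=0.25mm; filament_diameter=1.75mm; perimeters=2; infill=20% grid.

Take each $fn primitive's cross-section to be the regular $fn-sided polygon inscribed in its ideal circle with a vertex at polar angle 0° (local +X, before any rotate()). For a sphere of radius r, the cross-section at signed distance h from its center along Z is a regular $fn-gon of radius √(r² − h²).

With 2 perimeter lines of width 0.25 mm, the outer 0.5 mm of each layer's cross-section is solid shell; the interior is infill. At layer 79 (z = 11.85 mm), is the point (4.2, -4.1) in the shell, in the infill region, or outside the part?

infill

At z = 11.85 mm: the r=12 sphere contributes a regular 12-gon of circumradius √(12²−0.15²) = 11.999. Overall, the cross-section is a single solid region. The nearest boundary edge runs (6.00, -10.39)→(10.39, -6.00); distance from the point to it = 5.72 mm. The point is inside the cross-section and 5.72 mm from the nearest boundary — more than the 0.5 mm shell width (2 × 0.25), so it's in the infill interior.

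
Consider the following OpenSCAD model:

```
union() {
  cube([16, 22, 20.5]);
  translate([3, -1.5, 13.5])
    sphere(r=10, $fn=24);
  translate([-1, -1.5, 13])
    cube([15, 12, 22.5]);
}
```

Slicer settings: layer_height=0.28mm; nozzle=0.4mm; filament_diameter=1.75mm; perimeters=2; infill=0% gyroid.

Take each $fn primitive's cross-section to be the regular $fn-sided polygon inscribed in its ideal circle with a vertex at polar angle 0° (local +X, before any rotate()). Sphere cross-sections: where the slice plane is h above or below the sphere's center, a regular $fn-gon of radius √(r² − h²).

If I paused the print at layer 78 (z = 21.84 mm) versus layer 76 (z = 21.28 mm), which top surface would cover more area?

layer 76 (z = 21.28 mm)

Layer 78 (z = 21.84): the cube is absent (z outside [0, 20.5]); the sphere at (3, -1.5): section is a regular 24-gon, circumradius = √(r²−h²) = √(10²−8.34²) = 5.518 (area = (24/2)·5.518²·sin(360°/24) = 94.56 mm²); the cube at (-1, -1.5) (footprint 15×12) is included at this height (area 180.00 mm²); Combining (union): the regions partially overlap — summed areas 274.56 mm² minus the doubly-counted overlap 43.45 mm² gives 231.11 mm² — area = 231.11 mm². So its area = 231.11 mm². Layer 76 (z = 21.28): the cube is not intersected at this z (z outside [0, 20.5]); the sphere at (3, -1.5): section is a regular 24-gon, circumradius = √(r²−h²) = √(10²−7.78²) = 6.283 (area = (24/2)·6.283²·sin(360°/24) = 122.59 mm²); the cube at (-1, -1.5) is present — its section is the full 15×12 rectangle (area 180.00 mm²); Taking the union: the regions partially overlap — summed areas 302.59 mm² minus the doubly-counted overlap 53.80 mm² gives 248.79 mm² — area = 248.79 mm². So its area = 248.79 mm². Layer 76 is larger (248.79 vs 231.11 mm²).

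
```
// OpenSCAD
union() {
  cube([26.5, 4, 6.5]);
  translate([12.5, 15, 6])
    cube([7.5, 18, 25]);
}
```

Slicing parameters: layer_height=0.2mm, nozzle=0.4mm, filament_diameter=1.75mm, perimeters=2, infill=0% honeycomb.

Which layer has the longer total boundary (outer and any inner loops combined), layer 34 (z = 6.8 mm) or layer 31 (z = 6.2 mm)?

Layer 34 (z = 6.8): the cube is not intersected at this z (z outside [0, 6.5]); the cube at (12.5, 15) (footprint 7.5×18) is included at this height (perimeter 51.00 mm); Taking the union: only the 7.5×18 cube at (12.5, 15) is present, so the union is just that shape — boundary = 51.00 mm. So its perimeter = 51.00 mm. Layer 31 (z = 6.2): the 26.5×4 cube contributes its full rectangle (perimeter 61.00 mm); the cube at (12.5, 15) (footprint 7.5×18) is included at this height (perimeter 51.00 mm); Combining (union): the 2 present regions are separate (no shared area or edge), so areas and boundary lengths simply add and each stays a separate island — boundary = 112.00 mm. So its perimeter = 112.00 mm. Layer 31 is larger (112.00 vs 51.00 mm).

layer 31 (z = 6.2 mm)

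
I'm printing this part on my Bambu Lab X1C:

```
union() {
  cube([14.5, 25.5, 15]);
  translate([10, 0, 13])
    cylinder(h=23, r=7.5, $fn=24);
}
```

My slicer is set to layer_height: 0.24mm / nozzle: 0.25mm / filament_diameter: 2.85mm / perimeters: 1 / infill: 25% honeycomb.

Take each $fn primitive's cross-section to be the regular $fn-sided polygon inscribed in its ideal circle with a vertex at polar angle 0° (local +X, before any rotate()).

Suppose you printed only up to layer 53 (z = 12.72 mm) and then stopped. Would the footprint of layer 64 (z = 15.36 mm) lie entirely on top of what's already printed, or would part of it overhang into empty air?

Compare the two slices. At z = 12.72: the cube is present — its section is the full 14.5×25.5 rectangle (area 369.75 mm²); the cylinder at (10, 0) is absent (z outside [13, 36]); Combining (union): only the 14.5×25.5 cube is present, so the union is just that shape — area = 369.75 mm². At z = 15.36: the cube does not reach this height (z outside [0, 15]); the r=7.5 cylinder at (10, 0) contributes a regular 24-gon of circumradius 7.5 (area = (24/2)·7.500²·sin(360°/24) = 174.70 mm²); Merging all regions: only the r=7.5 cylinder at (10, 0) is present, so the union is just that shape — area = 174.70 mm². Checking containment: at z = 15.36 the cross-section extends beyond the z = 12.72 cross-section by about 99.63 mm².

part overhangs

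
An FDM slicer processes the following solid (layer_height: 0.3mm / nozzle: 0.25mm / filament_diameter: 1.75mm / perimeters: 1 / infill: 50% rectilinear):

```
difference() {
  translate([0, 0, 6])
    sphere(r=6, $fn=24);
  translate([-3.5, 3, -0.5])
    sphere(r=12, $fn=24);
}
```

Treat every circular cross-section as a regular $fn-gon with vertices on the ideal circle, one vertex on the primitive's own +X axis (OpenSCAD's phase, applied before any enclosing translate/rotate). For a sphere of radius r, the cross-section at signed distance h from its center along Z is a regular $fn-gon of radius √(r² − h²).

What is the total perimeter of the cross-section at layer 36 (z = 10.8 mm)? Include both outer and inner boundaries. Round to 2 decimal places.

At z = 10.8 mm: the r=6 sphere slices to a regular 24-gon of circumradius 3.600 (√(r²−h²) with h=4.8 from center) (perimeter = 2·24·3.600·sin(180°/24) = 22.55 mm); the sphere at (-3.5, 3): section is a regular 24-gon, circumradius = √(r²−h²) = √(12²−11.3²) = 4.039 (perimeter = 2·24·4.039·sin(180°/24) = 25.30 mm); Subtracting the remaining from the first: starting from the r=6 sphere, the r=12 sphere at (-3.5, 3) partially overlaps it — only the 12.54 mm² overlap (of its 50.66 mm²) is removed, clipping the outline — boundary = 22.20 mm. Overall, the cross-section is a single solid region. Total boundary length (outer) = 22.20 mm.

22.20 mm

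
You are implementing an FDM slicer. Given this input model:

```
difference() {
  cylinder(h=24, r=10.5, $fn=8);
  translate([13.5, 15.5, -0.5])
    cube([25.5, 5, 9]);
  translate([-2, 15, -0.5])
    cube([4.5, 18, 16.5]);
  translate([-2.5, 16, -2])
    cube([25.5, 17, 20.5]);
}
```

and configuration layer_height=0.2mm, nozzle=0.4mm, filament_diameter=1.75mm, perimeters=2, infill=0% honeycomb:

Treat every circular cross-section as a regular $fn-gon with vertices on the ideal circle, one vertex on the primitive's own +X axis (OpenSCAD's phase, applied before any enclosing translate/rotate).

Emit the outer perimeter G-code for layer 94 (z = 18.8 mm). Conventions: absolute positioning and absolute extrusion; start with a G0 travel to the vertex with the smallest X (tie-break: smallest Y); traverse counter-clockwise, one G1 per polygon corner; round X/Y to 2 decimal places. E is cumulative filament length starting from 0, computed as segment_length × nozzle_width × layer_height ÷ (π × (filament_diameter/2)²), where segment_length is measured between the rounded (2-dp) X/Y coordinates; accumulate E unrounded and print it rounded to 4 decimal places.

At z = 18.8 mm: the cylinder: section is a regular 8-gon, circumradius r=10.5; the cube at (13.5, 15.5) does not reach this height (z outside [-0.5, 8.5]); the cube at (-2, 15) does not reach this height (z outside [-0.5, 16]); the cube at (-2.5, 16) is absent (z outside [-2, 18.5]); Subtracting the remaining from the first: none of the subtracted shapes is present at this height, so the r=10.5 cylinder is unchanged — 1 connected region. The outline is a single polygon with 8 vertices. Extrusion per mm of travel: 0.4 × 0.2 / (π × 0.875²) = 0.033260. Accumulating E over each segment gives final E = 2.1377.

G0 X-10.50 Y0.00 Z18.80
G1 X-7.42 Y-7.42 E0.2672
G1 X0.00 Y-10.50 E0.5344
G1 X7.42 Y-7.42 E0.8016
G1 X10.50 Y0.00 E1.0688
G1 X7.42 Y7.42 E1.3360
G1 X0.00 Y10.50 E1.6032
G1 X-7.42 Y7.42 E1.8704
G1 X-10.50 Y0.00 E2.1377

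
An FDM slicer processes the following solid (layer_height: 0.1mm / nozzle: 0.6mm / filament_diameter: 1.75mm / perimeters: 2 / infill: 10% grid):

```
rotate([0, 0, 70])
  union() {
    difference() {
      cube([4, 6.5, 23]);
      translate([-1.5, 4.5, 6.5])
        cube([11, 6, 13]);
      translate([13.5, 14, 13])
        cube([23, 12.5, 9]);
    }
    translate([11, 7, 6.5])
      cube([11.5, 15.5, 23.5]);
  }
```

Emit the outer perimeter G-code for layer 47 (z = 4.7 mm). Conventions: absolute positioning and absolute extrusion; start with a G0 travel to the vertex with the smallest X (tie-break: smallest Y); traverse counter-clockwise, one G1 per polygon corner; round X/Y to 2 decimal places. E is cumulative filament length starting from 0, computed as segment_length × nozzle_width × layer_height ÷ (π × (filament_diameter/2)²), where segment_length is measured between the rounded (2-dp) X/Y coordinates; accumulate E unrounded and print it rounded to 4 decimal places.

At z = 4.7 mm: the cube is present — its section is the full 4×6.5 rectangle; the cube at (-1.5, 4.5) is absent (z outside [6.5, 19.5]); the cube at (13.5, 14) is absent (z outside [13, 22]); Taking the first minus the rest: none of the subtracted shapes is present at this height, so the 4×6.5 cube is unchanged — 1 connected region; the cube at (11, 7) does not reach this height (z outside [6.5, 30]); Merging all regions: only that combined region is present, so the union is just that shape — 1 connected region; (whole slice rotated 70° about Z — lengths, areas and connectivity unchanged). The outline is a single polygon with 4 vertices. Extrusion per mm of travel: 0.6 × 0.1 / (π × 0.875²) = 0.024945. Accumulating E over each segment gives final E = 0.5240.

G0 X-6.11 Y2.22 Z4.70
G1 X0.00 Y0.00 E0.1622
G1 X1.37 Y3.76 E0.2620
G1 X-4.74 Y5.98 E0.4242
G1 X-6.11 Y2.22 E0.5240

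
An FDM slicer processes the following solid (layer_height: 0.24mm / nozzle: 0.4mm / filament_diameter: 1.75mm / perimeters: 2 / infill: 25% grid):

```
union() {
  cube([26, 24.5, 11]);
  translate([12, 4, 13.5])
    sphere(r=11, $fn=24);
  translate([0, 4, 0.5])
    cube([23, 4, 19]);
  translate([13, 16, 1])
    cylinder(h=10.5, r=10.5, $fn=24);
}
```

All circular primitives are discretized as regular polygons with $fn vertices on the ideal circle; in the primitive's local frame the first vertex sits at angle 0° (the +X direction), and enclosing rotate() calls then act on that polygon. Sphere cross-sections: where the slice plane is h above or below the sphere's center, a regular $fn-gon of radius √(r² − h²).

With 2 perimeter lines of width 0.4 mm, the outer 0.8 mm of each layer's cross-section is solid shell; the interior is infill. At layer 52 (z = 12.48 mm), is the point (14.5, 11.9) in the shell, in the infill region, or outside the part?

infill

At z = 12.48 mm: the cube is absent (z outside [0, 11]); the r=11 sphere at (12, 4) contributes a regular 24-gon of circumradius √(11²−1.02²) = 10.953; the 23×4 cube at (0, 4) contributes its full rectangle; the cylinder at (13, 16) does not reach this height (z outside [1, 11.5]); Combining (union): the regions partially overlap (shared area 85.13 mm²), so overlapping operands fuse into one piece — 1 connected region. Overall, the cross-section is a single solid region. The nearest boundary edge runs (14.83, 14.58)→(17.48, 13.49); distance from the point to it = 2.60 mm. The point is inside the cross-section and 2.60 mm from the nearest boundary — more than the 0.8 mm shell width (2 × 0.4), so it's in the infill interior.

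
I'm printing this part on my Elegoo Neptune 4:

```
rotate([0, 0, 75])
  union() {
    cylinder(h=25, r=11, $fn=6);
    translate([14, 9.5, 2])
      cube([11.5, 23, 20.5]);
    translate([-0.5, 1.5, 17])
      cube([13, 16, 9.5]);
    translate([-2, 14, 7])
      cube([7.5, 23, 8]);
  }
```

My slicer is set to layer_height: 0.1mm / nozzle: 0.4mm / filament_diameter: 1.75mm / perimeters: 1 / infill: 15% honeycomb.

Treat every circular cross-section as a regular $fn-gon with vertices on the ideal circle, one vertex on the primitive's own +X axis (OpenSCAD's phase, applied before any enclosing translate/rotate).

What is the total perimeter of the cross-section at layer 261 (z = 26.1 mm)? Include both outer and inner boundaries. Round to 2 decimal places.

58.00 mm

At z = 26.1 mm: the cylinder is absent (z outside [0, 25]); the cube at (14, 9.5) is absent (z outside [2, 22.5]); the cube at (-0.5, 1.5) (footprint 13×16) is included at this height (perimeter 58.00 mm); the cube at (-2, 14) is not intersected at this z (z outside [7, 15]); Merging all regions: only the 13×16 cube at (-0.5, 1.5) is present, so the union is just that shape — boundary = 58.00 mm; (whole slice rotated 75° about Z — lengths, areas and connectivity unchanged). Overall, the cross-section is a single solid region. Total boundary length (outer) = 58.00 mm.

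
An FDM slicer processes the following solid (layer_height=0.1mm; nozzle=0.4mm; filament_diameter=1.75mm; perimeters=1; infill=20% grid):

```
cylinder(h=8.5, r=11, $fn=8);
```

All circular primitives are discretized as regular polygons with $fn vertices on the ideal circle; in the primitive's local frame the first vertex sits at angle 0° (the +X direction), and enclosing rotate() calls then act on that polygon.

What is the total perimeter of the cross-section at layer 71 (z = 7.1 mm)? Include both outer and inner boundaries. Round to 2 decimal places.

67.35 mm

At z = 7.1 mm: the r=11 cylinder gives a regular 8-gon of circumradius 11 (constant along its height) (perimeter = 2·8·11.000·sin(180°/8) = 67.35 mm). Overall, the cross-section is a single solid region. Total boundary length (outer) = 67.35 mm.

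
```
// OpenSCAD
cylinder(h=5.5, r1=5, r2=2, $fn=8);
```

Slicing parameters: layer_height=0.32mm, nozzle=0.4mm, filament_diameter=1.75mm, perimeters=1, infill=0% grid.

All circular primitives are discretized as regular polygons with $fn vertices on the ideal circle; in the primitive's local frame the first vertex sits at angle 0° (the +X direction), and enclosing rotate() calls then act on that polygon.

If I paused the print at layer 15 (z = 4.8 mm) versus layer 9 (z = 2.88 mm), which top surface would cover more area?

Layer 15 (z = 4.8): the cone contributes a regular 8-gon of circumradius 2.382 (interpolated between r1=5 and r2=2 at t=0.873) (area = (8/2)·2.382²·sin(360°/8) = 16.05 mm²). So its area = 16.05 mm². Layer 9 (z = 2.88): the cone: at t=0.524 of its height the radius interpolates to r₁+(r₂−r₁)t = 3.429, giving a regular 8-gon of that circumradius (area = (8/2)·3.429²·sin(360°/8) = 33.26 mm²). So its area = 33.26 mm². Layer 9 is larger (33.26 vs 16.05 mm²).

layer 9 (z = 2.88 mm)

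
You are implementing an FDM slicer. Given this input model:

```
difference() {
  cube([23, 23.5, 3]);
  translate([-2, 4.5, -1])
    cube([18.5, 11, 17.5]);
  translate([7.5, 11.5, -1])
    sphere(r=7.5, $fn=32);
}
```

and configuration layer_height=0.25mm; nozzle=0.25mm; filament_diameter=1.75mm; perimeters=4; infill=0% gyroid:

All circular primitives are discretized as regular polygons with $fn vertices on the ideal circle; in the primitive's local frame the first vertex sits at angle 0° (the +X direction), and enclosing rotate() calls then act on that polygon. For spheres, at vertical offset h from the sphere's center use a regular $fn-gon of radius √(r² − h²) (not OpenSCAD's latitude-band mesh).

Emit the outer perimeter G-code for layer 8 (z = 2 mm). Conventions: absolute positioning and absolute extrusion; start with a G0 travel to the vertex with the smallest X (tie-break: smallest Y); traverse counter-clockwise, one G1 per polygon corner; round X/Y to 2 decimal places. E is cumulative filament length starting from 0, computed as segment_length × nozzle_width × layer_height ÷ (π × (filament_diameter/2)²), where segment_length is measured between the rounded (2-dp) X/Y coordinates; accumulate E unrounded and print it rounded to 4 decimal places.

G0 X0.00 Y0.00 Z2.00
G1 X23.00 Y0.00 E0.5976
G1 X23.00 Y23.50 E1.2083
G1 X0.00 Y23.50 E1.8059
G1 X0.00 Y15.50 E2.0138
G1 X1.93 Y15.50 E2.0639
G1 X2.64 Y16.36 E2.0929
G1 X3.68 Y17.22 E2.1280
G1 X4.87 Y17.85 E2.1630
G1 X6.16 Y18.24 E2.1980
G1 X7.50 Y18.37 E2.2330
G1 X8.84 Y18.24 E2.2680
G1 X10.13 Y17.85 E2.3030
G1 X11.32 Y17.22 E2.3380
G1 X12.36 Y16.36 E2.3730
G1 X13.07 Y15.50 E2.4020
G1 X16.50 Y15.50 E2.4911
G1 X16.50 Y4.50 E2.7770
G1 X0.00 Y4.50 E3.2057
G1 X0.00 Y0.00 E3.3226

At z = 2 mm: the cube is present — its section is the full 23×23.5 rectangle; the cube at (-2, 4.5) is present — its section is the full 18.5×11 rectangle; the r=7.5 sphere at (7.5, 11.5) contributes a regular 32-gon of circumradius √(7.5²−3²) = 6.874; Subtracting the remaining from the first: starting from the 23×23.5 cube, the 18.5×11 cube at (-2, 4.5) partially overlaps it — only the 181.50 mm² overlap (of its 203.50 mm²) is removed, clipping the outline; the r=7.5 sphere at (7.5, 11.5) partially overlaps it — only the 22.22 mm² overlap (of its 147.49 mm²) is removed, clipping the outline — 1 connected region. The outline is a single polygon with 19 vertices. Extrusion per mm of travel: 0.25 × 0.25 / (π × 0.875²) = 0.025984. Accumulating E over each segment gives final E = 3.3226.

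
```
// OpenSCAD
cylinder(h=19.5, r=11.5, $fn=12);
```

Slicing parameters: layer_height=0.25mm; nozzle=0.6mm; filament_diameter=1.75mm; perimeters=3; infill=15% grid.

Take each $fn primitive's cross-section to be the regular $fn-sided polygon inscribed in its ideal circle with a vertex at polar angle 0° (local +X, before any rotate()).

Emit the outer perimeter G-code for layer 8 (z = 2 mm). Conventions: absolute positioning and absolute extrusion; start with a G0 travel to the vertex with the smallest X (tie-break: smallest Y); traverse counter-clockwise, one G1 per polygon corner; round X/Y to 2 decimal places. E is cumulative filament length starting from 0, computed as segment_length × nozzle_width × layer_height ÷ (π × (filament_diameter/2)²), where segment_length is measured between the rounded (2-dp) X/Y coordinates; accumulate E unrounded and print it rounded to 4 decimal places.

G0 X-11.50 Y0.00 Z2.00
G1 X-9.96 Y-5.75 E0.3712
G1 X-5.75 Y-9.96 E0.7425
G1 X0.00 Y-11.50 E1.1137
G1 X5.75 Y-9.96 E1.4850
G1 X9.96 Y-5.75 E1.8563
G1 X11.50 Y0.00 E2.2275
G1 X9.96 Y5.75 E2.5987
G1 X5.75 Y9.96 E2.9700
G1 X0.00 Y11.50 E3.3412
G1 X-5.75 Y9.96 E3.7125
G1 X-9.96 Y5.75 E4.0838
G1 X-11.50 Y0.00 E4.4550

At z = 2 mm: the cylinder: section is a regular 12-gon, circumradius r=11.5. The outline is a single polygon with 12 vertices. Extrusion per mm of travel: 0.6 × 0.25 / (π × 0.875²) = 0.062363. Accumulating E over each segment gives final E = 4.4550.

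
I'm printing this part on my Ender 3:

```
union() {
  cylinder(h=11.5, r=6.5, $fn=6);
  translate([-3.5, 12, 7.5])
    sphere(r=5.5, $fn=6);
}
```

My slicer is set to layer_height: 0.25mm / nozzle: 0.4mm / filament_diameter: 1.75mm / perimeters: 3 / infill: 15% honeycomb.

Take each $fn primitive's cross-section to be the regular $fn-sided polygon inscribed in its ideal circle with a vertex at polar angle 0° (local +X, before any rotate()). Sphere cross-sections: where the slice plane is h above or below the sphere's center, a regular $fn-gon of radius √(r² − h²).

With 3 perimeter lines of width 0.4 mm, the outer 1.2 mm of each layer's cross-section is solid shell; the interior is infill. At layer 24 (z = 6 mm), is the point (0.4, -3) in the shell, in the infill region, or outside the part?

infill

At z = 6 mm: the cylinder: section is a regular 6-gon, circumradius r=6.5; the r=5.5 sphere at (-3.5, 12) slices to a regular 6-gon of circumradius 5.292 (√(r²−h²) with h=1.5 from center); Combining (union): the 2 present regions are separate (no shared area or edge), so areas and boundary lengths simply add and each stays a separate island — 2 connected regions. Overall, the cross-section has 2 separate islands. The nearest boundary edge runs (3.25, -5.63)→(-3.25, -5.63); distance from the point to it = 2.63 mm. (Shell/infill is judged within the island containing the point — the largest one.) The point is inside the cross-section and 2.63 mm from the nearest boundary — more than the 1.2 mm shell width (3 × 0.4), so it's in the infill interior.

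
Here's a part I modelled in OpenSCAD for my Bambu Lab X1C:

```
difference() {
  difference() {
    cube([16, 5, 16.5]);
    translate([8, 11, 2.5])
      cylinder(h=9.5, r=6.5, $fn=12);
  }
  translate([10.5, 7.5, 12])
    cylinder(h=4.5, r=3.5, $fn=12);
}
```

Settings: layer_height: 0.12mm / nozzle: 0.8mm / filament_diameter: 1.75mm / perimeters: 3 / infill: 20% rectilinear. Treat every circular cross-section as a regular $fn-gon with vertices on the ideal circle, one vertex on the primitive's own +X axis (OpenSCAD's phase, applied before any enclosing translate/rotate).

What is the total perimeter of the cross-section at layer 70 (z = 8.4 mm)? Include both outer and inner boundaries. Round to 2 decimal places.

42.13 mm

At z = 8.4 mm: the cube is present — its section is the full 16×5 rectangle (perimeter 42.00 mm); the r=6.5 cylinder at (8, 11) gives a regular 12-gon of circumradius 6.5 (constant along its height) (perimeter = 2·12·6.500·sin(180°/12) = 40.38 mm); Taking the first minus the rest: starting from the 16×5 cube, the r=6.5 cylinder at (8, 11) partially overlaps it — only the 0.93 mm² overlap (of its 126.75 mm²) is removed, clipping the outline — boundary = 42.13 mm; the cylinder at (10.5, 7.5) does not reach this height (z outside [12, 16.5]); Subtracting the remaining from the first: none of the subtracted shapes is present at this height, so that combined region is unchanged — boundary = 42.13 mm. Overall, the cross-section is a single solid region. Total boundary length (outer) = 42.13 mm.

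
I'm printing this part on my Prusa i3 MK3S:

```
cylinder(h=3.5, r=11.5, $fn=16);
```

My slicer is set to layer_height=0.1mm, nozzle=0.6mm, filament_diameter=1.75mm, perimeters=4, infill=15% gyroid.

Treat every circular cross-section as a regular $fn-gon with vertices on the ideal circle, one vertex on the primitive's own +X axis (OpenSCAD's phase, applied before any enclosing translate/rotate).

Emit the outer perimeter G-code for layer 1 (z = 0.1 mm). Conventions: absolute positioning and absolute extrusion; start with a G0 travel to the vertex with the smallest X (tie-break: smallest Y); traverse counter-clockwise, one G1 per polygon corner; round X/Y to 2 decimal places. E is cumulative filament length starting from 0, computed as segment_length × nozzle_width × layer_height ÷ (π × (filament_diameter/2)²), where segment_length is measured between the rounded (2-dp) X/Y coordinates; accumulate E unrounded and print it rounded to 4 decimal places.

At z = 0.1 mm: the r=11.5 cylinder gives a regular 16-gon of circumradius 11.5 (constant along its height). The outline is a single polygon with 16 vertices. Extrusion per mm of travel: 0.6 × 0.1 / (π × 0.875²) = 0.024945. Accumulating E over each segment gives final E = 1.7904.

G0 X-11.50 Y0.00 Z0.10
G1 X-10.62 Y-4.40 E0.1119
G1 X-8.13 Y-8.13 E0.2238
G1 X-4.40 Y-10.62 E0.3357
G1 X0.00 Y-11.50 E0.4476
G1 X4.40 Y-10.62 E0.5595
G1 X8.13 Y-8.13 E0.6714
G1 X10.62 Y-4.40 E0.7833
G1 X11.50 Y0.00 E0.8952
G1 X10.62 Y4.40 E1.0072
G1 X8.13 Y8.13 E1.1190
G1 X4.40 Y10.62 E1.2309
G1 X0.00 Y11.50 E1.3428
G1 X-4.40 Y10.62 E1.4548
G1 X-8.13 Y8.13 E1.5666
G1 X-10.62 Y4.40 E1.6785
G1 X-11.50 Y0.00 E1.7904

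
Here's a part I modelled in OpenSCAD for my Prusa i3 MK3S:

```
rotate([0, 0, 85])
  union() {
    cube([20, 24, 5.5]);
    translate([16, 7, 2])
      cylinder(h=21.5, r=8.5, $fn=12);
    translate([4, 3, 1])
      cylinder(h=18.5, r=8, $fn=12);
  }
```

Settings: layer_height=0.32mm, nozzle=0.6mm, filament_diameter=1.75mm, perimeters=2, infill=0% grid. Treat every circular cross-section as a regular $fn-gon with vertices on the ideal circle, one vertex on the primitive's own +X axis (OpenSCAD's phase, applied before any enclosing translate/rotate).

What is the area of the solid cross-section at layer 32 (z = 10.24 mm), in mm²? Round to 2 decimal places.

At z = 10.24 mm: the cube is absent (z outside [0, 5.5]); the r=8.5 cylinder at (16, 7) gives a regular 12-gon of circumradius 8.5 (constant along its height) (area = (12/2)·8.500²·sin(360°/12) = 216.75 mm²); the cylinder at (4, 3): section is a regular 12-gon, circumradius r=8 (area = (12/2)·8.000²·sin(360°/12) = 192.00 mm²); Merging all regions: the regions partially overlap — summed areas 408.75 mm² minus the doubly-counted overlap 23.47 mm² gives 385.28 mm² — area = 385.28 mm²; (whole slice rotated 85° about Z — lengths, areas and connectivity unchanged). Overall, the cross-section is a single solid region. Net area = 385.28 mm².

385.28 mm²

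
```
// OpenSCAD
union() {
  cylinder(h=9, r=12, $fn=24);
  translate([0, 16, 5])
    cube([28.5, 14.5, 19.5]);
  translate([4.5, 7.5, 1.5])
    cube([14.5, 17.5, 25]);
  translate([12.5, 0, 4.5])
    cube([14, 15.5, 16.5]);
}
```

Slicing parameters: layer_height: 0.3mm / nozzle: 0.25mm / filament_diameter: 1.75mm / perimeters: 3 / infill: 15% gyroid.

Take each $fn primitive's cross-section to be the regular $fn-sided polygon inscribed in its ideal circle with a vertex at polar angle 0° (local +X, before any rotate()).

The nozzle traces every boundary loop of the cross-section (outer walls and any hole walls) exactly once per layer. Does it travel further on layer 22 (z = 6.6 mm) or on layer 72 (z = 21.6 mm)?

layer 22 (z = 6.6 mm)

Layer 22 (z = 6.6): the cylinder: section is a regular 24-gon, circumradius r=12 (perimeter = 2·24·12.000·sin(180°/24) = 75.18 mm); the cube at (0, 16) (footprint 28.5×14.5) is included at this height (perimeter 86.00 mm); the cube at (4.5, 7.5) is present — its section is the full 14.5×17.5 rectangle (perimeter 64.00 mm); the 14×15.5 cube at (12.5, 0) contributes its full rectangle (perimeter 59.00 mm); Merging all regions: the regions partially overlap (shared area 192.50 mm²), so the edge portions inside another operand are dropped and the merged outline is re-measured after clipping — boundary = 193.93 mm. So its perimeter = 193.93 mm. Layer 72 (z = 21.6): the cylinder does not reach this height (z outside [0, 9]); the 28.5×14.5 cube at (0, 16) contributes its full rectangle (perimeter 86.00 mm); the cube at (4.5, 7.5) is present — its section is the full 14.5×17.5 rectangle (perimeter 64.00 mm); the cube at (12.5, 0) is not intersected at this z (z outside [4.5, 21]); Combining (union): the regions partially overlap (shared area 130.50 mm²), so the edge portions inside another operand are dropped and the merged outline is re-measured after clipping — boundary = 103.00 mm. So its perimeter = 103.00 mm. Layer 22 is larger (193.93 vs 103.00 mm).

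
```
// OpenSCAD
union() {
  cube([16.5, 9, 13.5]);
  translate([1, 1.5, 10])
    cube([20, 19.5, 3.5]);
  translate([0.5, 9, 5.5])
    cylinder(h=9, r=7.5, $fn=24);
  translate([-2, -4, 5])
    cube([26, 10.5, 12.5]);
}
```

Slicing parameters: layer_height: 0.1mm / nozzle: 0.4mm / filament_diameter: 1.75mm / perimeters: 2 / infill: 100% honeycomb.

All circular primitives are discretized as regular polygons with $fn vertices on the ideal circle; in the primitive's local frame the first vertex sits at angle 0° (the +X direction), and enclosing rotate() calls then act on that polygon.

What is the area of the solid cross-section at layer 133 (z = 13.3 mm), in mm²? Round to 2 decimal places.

643.29 mm²

At z = 13.3 mm: the cube (footprint 16.5×9) is included at this height (area 148.50 mm²); the cube at (1, 1.5) (footprint 20×19.5) is included at this height (area 390.00 mm²); the cylinder at (0.5, 9): section is a regular 24-gon, circumradius r=7.5 (area = (24/2)·7.500²·sin(360°/24) = 174.70 mm²); the cube at (-2, -4) (footprint 26×10.5) is included at this height (area 273.00 mm²); Merging all regions: the regions partially overlap — summed areas 986.20 mm² minus the doubly-counted overlap 342.91 mm² gives 643.29 mm² — area = 643.29 mm². Overall, the cross-section is a single solid region. Net area = 643.29 mm².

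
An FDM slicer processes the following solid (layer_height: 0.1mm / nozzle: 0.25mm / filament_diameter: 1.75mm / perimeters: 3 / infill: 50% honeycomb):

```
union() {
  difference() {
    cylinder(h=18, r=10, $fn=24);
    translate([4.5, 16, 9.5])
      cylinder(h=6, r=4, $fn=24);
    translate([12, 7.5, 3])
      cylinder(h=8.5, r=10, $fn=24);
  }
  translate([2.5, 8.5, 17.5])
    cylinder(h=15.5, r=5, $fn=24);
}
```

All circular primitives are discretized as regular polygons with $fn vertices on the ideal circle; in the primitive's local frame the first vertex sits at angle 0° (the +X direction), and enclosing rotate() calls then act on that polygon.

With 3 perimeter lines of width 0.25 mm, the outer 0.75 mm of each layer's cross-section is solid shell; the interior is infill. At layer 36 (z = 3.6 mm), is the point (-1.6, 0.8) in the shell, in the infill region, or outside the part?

infill

At z = 3.6 mm: the r=10 cylinder gives a regular 24-gon of circumradius 10 (constant along its height); the cylinder at (4.5, 16) does not reach this height (z outside [9.5, 15.5]); the r=10 cylinder at (12, 7.5) gives a regular 24-gon of circumradius 10 (constant along its height); Subtracting the remaining from the first: starting from the r=10 cylinder, the r=10 cylinder at (12, 7.5) partially overlaps it — only the 55.17 mm² overlap (of its 310.58 mm²) is removed, clipping the outline — 1 connected region; the cylinder at (2.5, 8.5) is absent (z outside [17.5, 33]); Merging all regions: only the result so far is present, so the union is just that shape — 1 connected region. Overall, the cross-section is a single solid region. The nearest boundary edge runs (2.34, 4.91)→(3.34, 2.50); distance from the point to it = 5.21 mm. The point is inside the cross-section and 5.21 mm from the nearest boundary — more than the 0.75 mm shell width (3 × 0.25), so it's in the infill interior.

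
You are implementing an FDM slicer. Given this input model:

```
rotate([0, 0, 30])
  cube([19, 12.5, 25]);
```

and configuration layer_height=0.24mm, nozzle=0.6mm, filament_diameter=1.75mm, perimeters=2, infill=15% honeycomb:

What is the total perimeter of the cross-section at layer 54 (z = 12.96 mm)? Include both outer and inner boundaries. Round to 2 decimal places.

At z = 12.96 mm: the cube (footprint 19×12.5) is included at this height (perimeter 63.00 mm); (whole slice rotated 30° about Z — lengths, areas and connectivity unchanged). Overall, the cross-section is a single solid region. Total boundary length (outer) = 63.00 mm.

63.00 mm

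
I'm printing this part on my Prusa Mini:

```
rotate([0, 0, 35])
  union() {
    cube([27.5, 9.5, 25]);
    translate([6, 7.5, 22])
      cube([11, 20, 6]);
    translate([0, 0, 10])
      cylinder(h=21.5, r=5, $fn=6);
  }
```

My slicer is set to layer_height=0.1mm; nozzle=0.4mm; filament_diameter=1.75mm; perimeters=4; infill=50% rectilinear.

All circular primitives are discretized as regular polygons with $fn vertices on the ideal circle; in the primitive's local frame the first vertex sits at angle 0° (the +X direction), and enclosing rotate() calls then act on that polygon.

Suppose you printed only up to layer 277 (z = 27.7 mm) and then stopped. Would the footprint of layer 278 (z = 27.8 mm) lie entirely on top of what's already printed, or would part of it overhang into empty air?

entirely on top

Compare the two slices. At z = 27.7: the cube is not intersected at this z (z outside [0, 25]); the 11×20 cube at (6, 7.5) contributes its full rectangle (area 220.00 mm²); the r=5 cylinder gives a regular 6-gon of circumradius 5 (constant along its height) (area = (6/2)·5.000²·sin(360°/6) = 64.95 mm²); Merging all regions: the 2 present regions are separate (no shared area or edge), so areas and boundary lengths simply add and each stays a separate island — area = 284.95 mm²; (rotated 35° about Z; rotation is an isometry so areas/perimeters/island counts are preserved). At z = 27.8: the cube does not reach this height (z outside [0, 25]); the cube at (6, 7.5) (footprint 11×20) is included at this height (area 220.00 mm²); the r=5 cylinder contributes a regular 6-gon of circumradius 5 (area = (6/2)·5.000²·sin(360°/6) = 64.95 mm²); Merging all regions: the 2 present regions are separate (no shared area or edge), so areas and boundary lengths simply add and each stays a separate island — area = 284.95 mm²; (rotated 35° about Z; rotation is an isometry so areas/perimeters/island counts are preserved). Checking containment: the cross-section at z = 27.8 is a subset of the cross-section at z = 27.7.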